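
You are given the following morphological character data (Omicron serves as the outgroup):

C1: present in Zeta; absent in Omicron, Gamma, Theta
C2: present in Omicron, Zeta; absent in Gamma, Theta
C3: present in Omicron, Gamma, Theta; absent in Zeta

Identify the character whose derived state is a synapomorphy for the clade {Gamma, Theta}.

Character polarity is set by the outgroup: the derived state is whichever differs from the outgroup's state, so for C2, C3 the derived state is 'absent', and for the remaining characters it is 'present'.
C1 (derived state 'present') is unique to Zeta (autapomorphy; uninformative for grouping).
Only Gamma and Theta show the derived state 'absent' for C2, supporting them as a clade.
C3 (derived state 'absent') is unique to Zeta (autapomorphy; uninformative for grouping).
Most parsimonious ingroup topology: ((Gamma,Theta),Zeta).
The clade {Gamma, Theta} is supported by C2: its derived state 'absent' occurs in exactly those taxa and in no other taxon (including the outgroup).

C2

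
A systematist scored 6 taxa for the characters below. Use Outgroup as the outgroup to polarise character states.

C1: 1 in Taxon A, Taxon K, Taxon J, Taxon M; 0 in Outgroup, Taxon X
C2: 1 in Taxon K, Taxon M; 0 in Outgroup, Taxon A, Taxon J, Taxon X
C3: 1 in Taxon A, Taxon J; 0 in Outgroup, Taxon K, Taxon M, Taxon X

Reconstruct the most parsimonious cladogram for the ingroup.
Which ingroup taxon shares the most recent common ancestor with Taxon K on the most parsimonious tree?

Taxon M

The outgroup has state '0' for every character, so '1' is the derived state throughout.
C1: derived state '1' in Taxon A, Taxon J, Taxon K, and Taxon M only — synapomorphy for {Taxon A, Taxon J, Taxon K, Taxon M}.
C2 (derived state '1') is shared by Taxon K and Taxon M — a synapomorphy uniting that clade.
Only Taxon A and Taxon J show the derived state '1' for C3, supporting them as a clade.
Most parsimonious ingroup topology: (((Taxon A,Taxon J),(Taxon K,Taxon M)),Taxon X).
Taxon K and Taxon M form a cherry on this tree, so they are sister taxa.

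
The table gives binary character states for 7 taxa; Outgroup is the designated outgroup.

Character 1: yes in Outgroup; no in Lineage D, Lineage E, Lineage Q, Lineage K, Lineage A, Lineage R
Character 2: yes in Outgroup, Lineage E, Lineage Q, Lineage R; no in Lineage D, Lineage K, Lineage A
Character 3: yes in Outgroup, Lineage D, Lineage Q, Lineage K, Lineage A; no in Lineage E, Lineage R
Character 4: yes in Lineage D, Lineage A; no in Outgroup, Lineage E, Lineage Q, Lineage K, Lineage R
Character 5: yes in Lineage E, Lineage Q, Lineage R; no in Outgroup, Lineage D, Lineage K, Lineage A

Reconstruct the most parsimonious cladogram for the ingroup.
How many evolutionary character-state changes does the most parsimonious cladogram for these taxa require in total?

Character polarity is set by the outgroup: the derived state is whichever differs from the outgroup's state, so for Character 1, Character 2, Character 3 the derived state is 'no', and for the remaining characters it is 'yes'.
Character 1 (derived state 'no') is shared by all ingroup taxa — unites the whole ingroup.
Character 2 (derived state 'no') is shared by Lineage A, Lineage D, and Lineage K — a synapomorphy uniting that clade.
Only Lineage E and Lineage R show the derived state 'no' for Character 3, supporting them as a clade.
Character 4 (derived state 'yes') is shared by Lineage A and Lineage D — a synapomorphy uniting that clade.
Character 5 (derived state 'yes') is shared by Lineage E, Lineage Q, and Lineage R — a synapomorphy uniting that clade.
Most parsimonious ingroup topology: (((Lineage D,Lineage A),Lineage K),((Lineage E,Lineage R),Lineage Q)).
Changes per character on this tree: Character 1: 1; Character 2: 1; Character 3: 1; Character 4: 1; Character 5: 1.
Total = 5.

5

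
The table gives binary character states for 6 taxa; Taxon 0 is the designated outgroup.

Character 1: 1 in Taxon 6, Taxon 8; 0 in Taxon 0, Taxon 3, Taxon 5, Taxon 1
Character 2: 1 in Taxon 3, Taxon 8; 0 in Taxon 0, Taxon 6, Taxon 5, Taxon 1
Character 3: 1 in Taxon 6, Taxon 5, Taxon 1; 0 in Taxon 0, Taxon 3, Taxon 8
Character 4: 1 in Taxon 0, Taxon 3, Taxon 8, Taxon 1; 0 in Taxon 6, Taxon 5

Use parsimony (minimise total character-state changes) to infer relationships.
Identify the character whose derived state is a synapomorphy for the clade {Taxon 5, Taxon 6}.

Character 4

Character polarity is set by the outgroup: the derived state is whichever differs from the outgroup's state, so for Character 4 the derived state is '0', and for the remaining characters it is '1'.
Character 1 groups Taxon 6 and Taxon 8, which is incompatible with the clades supported by the remaining characters; treating it as convergent (homoplasy) costs fewer steps than any alternative tree.
Only Taxon 3 and Taxon 8 show the derived state '1' for Character 2, supporting them as a clade.
Character 3 (derived state '1') is shared by Taxon 1, Taxon 5, and Taxon 6 — a synapomorphy uniting that clade.
Only Taxon 5 and Taxon 6 show the derived state '0' for Character 4, supporting them as a clade.
Most parsimonious ingroup topology: (((Taxon 6,Taxon 5),Taxon 1),(Taxon 3,Taxon 8)).
The clade {Taxon 5, Taxon 6} is supported by Character 4: its derived state '0' occurs in exactly those taxa and in no other taxon (including the outgroup).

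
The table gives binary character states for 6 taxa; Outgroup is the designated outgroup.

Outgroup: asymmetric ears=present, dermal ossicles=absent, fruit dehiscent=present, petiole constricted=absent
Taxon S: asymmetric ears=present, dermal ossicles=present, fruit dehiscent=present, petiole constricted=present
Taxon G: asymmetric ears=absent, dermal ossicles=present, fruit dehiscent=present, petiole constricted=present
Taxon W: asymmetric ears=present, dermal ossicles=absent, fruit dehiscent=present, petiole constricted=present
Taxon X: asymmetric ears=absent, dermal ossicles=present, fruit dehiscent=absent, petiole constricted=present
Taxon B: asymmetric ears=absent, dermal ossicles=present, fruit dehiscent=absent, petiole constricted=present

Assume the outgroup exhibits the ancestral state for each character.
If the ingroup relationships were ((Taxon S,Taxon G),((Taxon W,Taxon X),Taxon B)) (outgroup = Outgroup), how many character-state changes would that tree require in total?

Map each character onto ((Taxon S,Taxon G),((Taxon W,Taxon X),Taxon B)) (rooted by Outgroup) and count the minimum state changes it requires (Fitch parsimony):
asymmetric ears: 3; dermal ossicles: 2; fruit dehiscent: 2; petiole constricted: 1.
Total tree length = 8.

8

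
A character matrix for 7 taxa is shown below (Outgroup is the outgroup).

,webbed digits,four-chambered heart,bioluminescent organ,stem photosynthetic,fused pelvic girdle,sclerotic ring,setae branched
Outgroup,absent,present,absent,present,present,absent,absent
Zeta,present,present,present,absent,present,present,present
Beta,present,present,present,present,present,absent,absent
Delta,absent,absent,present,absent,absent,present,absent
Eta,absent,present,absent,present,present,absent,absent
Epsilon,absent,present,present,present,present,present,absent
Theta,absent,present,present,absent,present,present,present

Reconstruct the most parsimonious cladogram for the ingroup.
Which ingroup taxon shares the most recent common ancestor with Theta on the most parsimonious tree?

Zeta

Character polarity is set by the outgroup: the derived state is whichever differs from the outgroup's state, so for four-chambered heart, stem photosynthetic, fused pelvic girdle the derived state is 'absent', and for the remaining characters it is 'present'.
webbed digits groups Beta and Zeta, which is incompatible with the clades supported by the remaining characters; treating it as convergent (homoplasy) costs fewer steps than any alternative tree.
four-chambered heart: derived state 'absent' in Delta only — an autapomorphy, so it tells us nothing about relationships among taxa.
bioluminescent organ: derived state 'present' in Beta, Delta, Epsilon, Theta, and Zeta only — synapomorphy for {Beta, Delta, Epsilon, Theta, Zeta}.
stem photosynthetic (derived state 'absent') is shared by Delta, Theta, and Zeta — a synapomorphy uniting that clade.
fused pelvic girdle: derived state 'absent' in Delta only — an autapomorphy, so it tells us nothing about relationships among taxa.
sclerotic ring (derived state 'present') is shared by Delta, Epsilon, Theta, and Zeta — a synapomorphy uniting that clade.
setae branched: derived state 'present' in Theta and Zeta only — synapomorphy for {Theta, Zeta}.
Most parsimonious ingroup topology: (((((Zeta,Theta),Delta),Epsilon),Beta),Eta).
Theta and Zeta form a cherry on this tree, so they are sister taxa.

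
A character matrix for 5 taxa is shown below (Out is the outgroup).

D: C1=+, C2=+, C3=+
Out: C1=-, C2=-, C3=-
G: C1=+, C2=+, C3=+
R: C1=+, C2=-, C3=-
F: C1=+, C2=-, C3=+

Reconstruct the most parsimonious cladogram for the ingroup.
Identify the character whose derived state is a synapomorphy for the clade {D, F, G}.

C3

The outgroup has state '-' for every character, so '+' is the derived state throughout.
C1 (derived state '+') is shared by all ingroup taxa — unites the whole ingroup.
Only D and G show the derived state '+' for C2, supporting them as a clade.
C3 (derived state '+') is shared by D, F, and G — a synapomorphy uniting that clade.
Most parsimonious ingroup topology: ((F,(G,D)),R).
The clade {D, F, G} is supported by C3: its derived state '+' occurs in exactly those taxa and in no other taxon (including the outgroup).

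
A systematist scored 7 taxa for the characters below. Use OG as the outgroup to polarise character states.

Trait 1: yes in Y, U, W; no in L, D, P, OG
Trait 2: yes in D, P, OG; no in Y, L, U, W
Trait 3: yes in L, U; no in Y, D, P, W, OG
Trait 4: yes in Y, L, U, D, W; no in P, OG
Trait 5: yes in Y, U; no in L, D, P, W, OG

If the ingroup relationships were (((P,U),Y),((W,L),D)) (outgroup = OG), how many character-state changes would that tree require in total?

12

Map each character onto (((P,U),Y),((W,L),D)) (rooted by OG) and count the minimum state changes it requires (Fitch parsimony):
Trait 1: 3; Trait 2: 3; Trait 3: 2; Trait 4: 2; Trait 5: 2.
Total tree length = 12.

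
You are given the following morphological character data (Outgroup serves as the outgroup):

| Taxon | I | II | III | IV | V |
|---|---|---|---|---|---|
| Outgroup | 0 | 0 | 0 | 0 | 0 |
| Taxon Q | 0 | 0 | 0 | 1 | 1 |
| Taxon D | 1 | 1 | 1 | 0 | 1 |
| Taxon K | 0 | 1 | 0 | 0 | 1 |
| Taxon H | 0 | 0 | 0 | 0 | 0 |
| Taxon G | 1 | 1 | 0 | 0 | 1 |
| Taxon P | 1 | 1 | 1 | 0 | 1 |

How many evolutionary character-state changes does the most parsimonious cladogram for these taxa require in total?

5

The outgroup has state '0' for every character, so '1' is the derived state throughout.
I: derived state '1' in Taxon D, Taxon G, and Taxon P only — synapomorphy for {Taxon D, Taxon G, Taxon P}.
II (derived state '1') is shared by Taxon D, Taxon G, Taxon K, and Taxon P — a synapomorphy uniting that clade.
Only Taxon D and Taxon P show the derived state '1' for III, supporting them as a clade.
IV: derived state '1' in Taxon Q only — an autapomorphy, so it tells us nothing about relationships among taxa.
V (derived state '1') is shared by Taxon D, Taxon G, Taxon K, Taxon P, and Taxon Q — a synapomorphy uniting that clade.
Most parsimonious ingroup topology: ((Taxon Q,(((Taxon D,Taxon P),Taxon G),Taxon K)),Taxon H).
Changes per character on this tree: I: 1; II: 1; III: 1; IV: 1; V: 1.
Total = 5.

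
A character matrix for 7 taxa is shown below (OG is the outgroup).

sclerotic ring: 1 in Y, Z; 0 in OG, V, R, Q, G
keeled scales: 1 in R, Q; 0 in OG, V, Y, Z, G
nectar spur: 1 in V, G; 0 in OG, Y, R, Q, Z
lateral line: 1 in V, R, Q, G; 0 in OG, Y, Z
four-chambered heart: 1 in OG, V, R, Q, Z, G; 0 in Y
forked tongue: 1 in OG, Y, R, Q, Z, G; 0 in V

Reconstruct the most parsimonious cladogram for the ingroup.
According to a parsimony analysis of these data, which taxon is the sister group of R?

Q

Character polarity is set by the outgroup: the derived state is whichever differs from the outgroup's state, so for four-chambered heart, forked tongue the derived state is '0', and for the remaining characters it is '1'.
Only Y and Z show the derived state '1' for sclerotic ring, supporting them as a clade.
keeled scales: derived state '1' in Q and R only — synapomorphy for {Q, R}.
Only G and V show the derived state '1' for nectar spur, supporting them as a clade.
lateral line: derived state '1' in G, Q, R, and V only — synapomorphy for {G, Q, R, V}.
four-chambered heart (derived state '0') is unique to Y (autapomorphy; uninformative for grouping).
forked tongue (derived state '0') is unique to V (autapomorphy; uninformative for grouping).
Most parsimonious ingroup topology: (((V,G),(R,Q)),(Y,Z)).
R and Q form a cherry on this tree, so they are sister taxa.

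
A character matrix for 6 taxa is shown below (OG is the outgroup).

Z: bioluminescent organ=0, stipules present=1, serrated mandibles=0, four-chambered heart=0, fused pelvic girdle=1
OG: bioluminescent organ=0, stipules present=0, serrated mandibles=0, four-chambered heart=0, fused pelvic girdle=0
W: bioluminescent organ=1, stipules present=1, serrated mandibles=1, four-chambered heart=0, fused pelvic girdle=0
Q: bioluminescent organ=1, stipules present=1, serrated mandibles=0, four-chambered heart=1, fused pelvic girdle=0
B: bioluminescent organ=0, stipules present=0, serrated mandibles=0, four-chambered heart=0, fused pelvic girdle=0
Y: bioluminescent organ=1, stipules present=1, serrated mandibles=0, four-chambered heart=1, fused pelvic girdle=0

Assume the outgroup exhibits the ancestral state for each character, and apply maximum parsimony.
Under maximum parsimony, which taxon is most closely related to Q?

The outgroup has state '0' for every character, so '1' is the derived state throughout.
bioluminescent organ: derived state '1' in Q, W, and Y only — synapomorphy for {Q, W, Y}.
stipules present: derived state '1' in Q, W, Y, and Z only — synapomorphy for {Q, W, Y, Z}.
serrated mandibles: derived state '1' in W only — an autapomorphy, so it tells us nothing about relationships among taxa.
four-chambered heart (derived state '1') is shared by Q and Y — a synapomorphy uniting that clade.
fused pelvic girdle: derived state '1' in Z only — an autapomorphy, so it tells us nothing about relationships among taxa.
Most parsimonious ingroup topology: ((((Y,Q),W),Z),B).
Q and Y form a cherry on this tree, so they are sister taxa.

Y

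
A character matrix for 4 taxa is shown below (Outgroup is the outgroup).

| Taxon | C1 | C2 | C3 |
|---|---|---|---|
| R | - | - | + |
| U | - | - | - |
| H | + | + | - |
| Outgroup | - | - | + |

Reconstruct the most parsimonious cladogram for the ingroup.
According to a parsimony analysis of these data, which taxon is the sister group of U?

H

Character polarity is set by the outgroup: the derived state is whichever differs from the outgroup's state, so for C3 the derived state is '-', and for the remaining characters it is '+'.
C1: derived state '+' in H only — an autapomorphy, so it tells us nothing about relationships among taxa.
C2: derived state '+' in H only — an autapomorphy, so it tells us nothing about relationships among taxa.
Only H and U show the derived state '-' for C3, supporting them as a clade.
Most parsimonious ingroup topology: ((U,H),R).
U and H form a cherry on this tree, so they are sister taxa.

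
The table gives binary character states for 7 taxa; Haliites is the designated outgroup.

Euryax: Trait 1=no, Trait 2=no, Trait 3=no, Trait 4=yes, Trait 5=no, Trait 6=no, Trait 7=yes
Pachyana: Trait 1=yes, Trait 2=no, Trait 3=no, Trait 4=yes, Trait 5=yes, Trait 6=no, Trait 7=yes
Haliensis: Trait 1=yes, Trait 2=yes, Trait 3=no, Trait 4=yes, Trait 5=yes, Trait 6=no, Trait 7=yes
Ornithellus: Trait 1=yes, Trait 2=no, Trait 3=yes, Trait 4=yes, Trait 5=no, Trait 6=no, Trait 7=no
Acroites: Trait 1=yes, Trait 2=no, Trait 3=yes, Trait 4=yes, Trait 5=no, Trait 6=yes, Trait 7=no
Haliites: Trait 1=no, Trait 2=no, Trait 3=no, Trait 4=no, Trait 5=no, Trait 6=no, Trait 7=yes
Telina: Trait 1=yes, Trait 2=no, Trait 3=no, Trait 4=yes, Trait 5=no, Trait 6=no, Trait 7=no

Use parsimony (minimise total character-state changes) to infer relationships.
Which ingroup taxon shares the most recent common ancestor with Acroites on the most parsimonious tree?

Ornithellus

Character polarity is set by the outgroup: the derived state is whichever differs from the outgroup's state, so for Trait 7 the derived state is 'no', and for the remaining characters it is 'yes'.
Trait 1 (derived state 'yes') is shared by Acroites, Haliensis, Ornithellus, Pachyana, and Telina — a synapomorphy uniting that clade.
Trait 2: derived state 'yes' in Haliensis only — an autapomorphy, so it tells us nothing about relationships among taxa.
Only Acroites and Ornithellus show the derived state 'yes' for Trait 3, supporting them as a clade.
Trait 4 (derived state 'yes') is shared by all ingroup taxa — unites the whole ingroup.
Trait 5 (derived state 'yes') is shared by Haliensis and Pachyana — a synapomorphy uniting that clade.
Trait 6: derived state 'yes' in Acroites only — an autapomorphy, so it tells us nothing about relationships among taxa.
Only Acroites, Ornithellus, and Telina show the derived state 'no' for Trait 7, supporting them as a clade.
Most parsimonious ingroup topology: (((Pachyana,Haliensis),((Acroites,Ornithellus),Telina)),Euryax).
Acroites and Ornithellus form a cherry on this tree, so they are sister taxa.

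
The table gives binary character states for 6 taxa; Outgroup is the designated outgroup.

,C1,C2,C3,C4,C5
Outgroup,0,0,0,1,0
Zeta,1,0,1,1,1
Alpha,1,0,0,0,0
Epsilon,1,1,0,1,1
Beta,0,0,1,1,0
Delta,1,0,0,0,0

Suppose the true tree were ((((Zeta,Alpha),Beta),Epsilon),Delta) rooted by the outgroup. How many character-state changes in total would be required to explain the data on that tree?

9

Map each character onto ((((Zeta,Alpha),Beta),Epsilon),Delta) (rooted by Outgroup) and count the minimum state changes it requires (Fitch parsimony):
C1: 2; C2: 1; C3: 2; C4: 2; C5: 2.
Total tree length = 9.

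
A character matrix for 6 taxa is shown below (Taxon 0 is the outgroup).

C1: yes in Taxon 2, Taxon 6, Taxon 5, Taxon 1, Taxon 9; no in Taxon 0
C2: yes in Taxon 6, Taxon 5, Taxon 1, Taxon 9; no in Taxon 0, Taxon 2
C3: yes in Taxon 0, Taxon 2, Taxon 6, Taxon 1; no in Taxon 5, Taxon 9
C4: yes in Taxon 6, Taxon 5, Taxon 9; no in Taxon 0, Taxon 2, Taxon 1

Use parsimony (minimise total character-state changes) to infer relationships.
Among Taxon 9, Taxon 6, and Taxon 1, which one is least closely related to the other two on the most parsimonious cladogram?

Character polarity is set by the outgroup: the derived state is whichever differs from the outgroup's state, so for C3 the derived state is 'no', and for the remaining characters it is 'yes'.
All ingroup taxa share the derived state 'yes' for C1; it defines the ingroup but does not resolve relationships within it.
C2 (derived state 'yes') is shared by Taxon 1, Taxon 5, Taxon 6, and Taxon 9 — a synapomorphy uniting that clade.
Only Taxon 5 and Taxon 9 show the derived state 'no' for C3, supporting them as a clade.
Only Taxon 5, Taxon 6, and Taxon 9 show the derived state 'yes' for C4, supporting them as a clade.
Most parsimonious ingroup topology: (Taxon 2,((Taxon 6,(Taxon 5,Taxon 9)),Taxon 1)).
Taxon 6 and Taxon 9 share a more recent common ancestor with each other than either does with Taxon 1, so Taxon 1 is the least closely related of the three.

Taxon 1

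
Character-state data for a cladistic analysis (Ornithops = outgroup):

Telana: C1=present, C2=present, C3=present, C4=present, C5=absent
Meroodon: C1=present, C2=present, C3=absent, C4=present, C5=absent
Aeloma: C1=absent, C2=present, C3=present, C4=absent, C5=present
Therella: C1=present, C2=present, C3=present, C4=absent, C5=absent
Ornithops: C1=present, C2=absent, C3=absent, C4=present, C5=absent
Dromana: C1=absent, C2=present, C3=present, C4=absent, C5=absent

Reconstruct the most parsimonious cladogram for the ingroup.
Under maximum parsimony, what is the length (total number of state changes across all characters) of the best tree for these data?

Character polarity is set by the outgroup: the derived state is whichever differs from the outgroup's state, so for C1, C4 the derived state is 'absent', and for the remaining characters it is 'present'.
C1: derived state 'absent' in Aeloma and Dromana only — synapomorphy for {Aeloma, Dromana}.
All ingroup taxa share the derived state 'present' for C2; it defines the ingroup but does not resolve relationships within it.
C3 (derived state 'present') is shared by Aeloma, Dromana, Telana, and Therella — a synapomorphy uniting that clade.
C4: derived state 'absent' in Aeloma, Dromana, and Therella only — synapomorphy for {Aeloma, Dromana, Therella}.
C5 (derived state 'present') is unique to Aeloma (autapomorphy; uninformative for grouping).
Most parsimonious ingroup topology: ((((Dromana,Aeloma),Therella),Telana),Meroodon).
Changes per character on this tree: C1: 1; C2: 1; C3: 1; C4: 1; C5: 1.
Total = 5.

5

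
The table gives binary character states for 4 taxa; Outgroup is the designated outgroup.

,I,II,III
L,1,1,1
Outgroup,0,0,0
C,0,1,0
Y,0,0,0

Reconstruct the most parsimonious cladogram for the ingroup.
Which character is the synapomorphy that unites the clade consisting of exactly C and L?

II

The outgroup has state '0' for every character, so '1' is the derived state throughout.
I (derived state '1') is unique to L (autapomorphy; uninformative for grouping).
II (derived state '1') is shared by C and L — a synapomorphy uniting that clade.
III (derived state '1') is unique to L (autapomorphy; uninformative for grouping).
Most parsimonious ingroup topology: ((C,L),Y).
The clade {C, L} is supported by II: its derived state '1' occurs in exactly those taxa and in no other taxon (including the outgroup).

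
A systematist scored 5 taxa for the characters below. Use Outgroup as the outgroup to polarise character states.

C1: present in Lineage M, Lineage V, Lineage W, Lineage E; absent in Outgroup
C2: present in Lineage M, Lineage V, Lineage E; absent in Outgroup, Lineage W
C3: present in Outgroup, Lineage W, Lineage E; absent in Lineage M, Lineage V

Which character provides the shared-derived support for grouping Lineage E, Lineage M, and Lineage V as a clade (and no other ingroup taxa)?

Character polarity is set by the outgroup: the derived state is whichever differs from the outgroup's state, so for C3 the derived state is 'absent', and for the remaining characters it is 'present'.
C1 (derived state 'present') is shared by all ingroup taxa — unites the whole ingroup.
C2 (derived state 'present') is shared by Lineage E, Lineage M, and Lineage V — a synapomorphy uniting that clade.
C3: derived state 'absent' in Lineage M and Lineage V only — synapomorphy for {Lineage M, Lineage V}.
Most parsimonious ingroup topology: (((Lineage M,Lineage V),Lineage E),Lineage W).
The clade {Lineage E, Lineage M, Lineage V} is supported by C2: its derived state 'present' occurs in exactly those taxa and in no other taxon (including the outgroup).

C2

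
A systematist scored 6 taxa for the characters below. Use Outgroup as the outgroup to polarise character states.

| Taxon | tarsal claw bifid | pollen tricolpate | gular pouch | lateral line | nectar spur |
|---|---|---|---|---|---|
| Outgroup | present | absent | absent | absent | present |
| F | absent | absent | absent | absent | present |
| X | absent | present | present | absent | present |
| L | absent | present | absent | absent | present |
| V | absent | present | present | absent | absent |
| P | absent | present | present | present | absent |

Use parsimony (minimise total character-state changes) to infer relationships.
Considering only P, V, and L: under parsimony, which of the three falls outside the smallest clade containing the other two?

Character polarity is set by the outgroup: the derived state is whichever differs from the outgroup's state, so for tarsal claw bifid, nectar spur the derived state is 'absent', and for the remaining characters it is 'present'.
All ingroup taxa share the derived state 'absent' for tarsal claw bifid; it defines the ingroup but does not resolve relationships within it.
pollen tricolpate: derived state 'present' in L, P, V, and X only — synapomorphy for {L, P, V, X}.
gular pouch (derived state 'present') is shared by P, V, and X — a synapomorphy uniting that clade.
lateral line (derived state 'present') is unique to P (autapomorphy; uninformative for grouping).
Only P and V show the derived state 'absent' for nectar spur, supporting them as a clade.
Most parsimonious ingroup topology: (F,((X,(V,P)),L)).
P and V share a more recent common ancestor with each other than either does with L, so L is the least closely related of the three.

L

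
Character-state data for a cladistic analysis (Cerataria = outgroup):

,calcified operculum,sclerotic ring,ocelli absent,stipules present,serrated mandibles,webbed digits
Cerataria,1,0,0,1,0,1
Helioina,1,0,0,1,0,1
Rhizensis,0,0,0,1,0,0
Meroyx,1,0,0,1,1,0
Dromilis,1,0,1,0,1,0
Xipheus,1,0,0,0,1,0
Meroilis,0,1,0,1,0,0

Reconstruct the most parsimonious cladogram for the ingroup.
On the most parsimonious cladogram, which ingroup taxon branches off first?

Helioina

Character polarity is set by the outgroup: the derived state is whichever differs from the outgroup's state, so for calcified operculum, stipules present, webbed digits the derived state is '0', and for the remaining characters it is '1'.
Only Meroilis and Rhizensis show the derived state '0' for calcified operculum, supporting them as a clade.
sclerotic ring: derived state '1' in Meroilis only — an autapomorphy, so it tells us nothing about relationships among taxa.
ocelli absent: derived state '1' in Dromilis only — an autapomorphy, so it tells us nothing about relationships among taxa.
stipules present: derived state '0' in Dromilis and Xipheus only — synapomorphy for {Dromilis, Xipheus}.
serrated mandibles (derived state '1') is shared by Dromilis, Meroyx, and Xipheus — a synapomorphy uniting that clade.
Only Dromilis, Meroilis, Meroyx, Rhizensis, and Xipheus show the derived state '0' for webbed digits, supporting them as a clade.
Most parsimonious ingroup topology: (Helioina,((Rhizensis,Meroilis),(Meroyx,(Dromilis,Xipheus)))).
Helioina is sister to the clade containing all other ingroup taxa, so it is the earliest-diverging (most basal) ingroup lineage.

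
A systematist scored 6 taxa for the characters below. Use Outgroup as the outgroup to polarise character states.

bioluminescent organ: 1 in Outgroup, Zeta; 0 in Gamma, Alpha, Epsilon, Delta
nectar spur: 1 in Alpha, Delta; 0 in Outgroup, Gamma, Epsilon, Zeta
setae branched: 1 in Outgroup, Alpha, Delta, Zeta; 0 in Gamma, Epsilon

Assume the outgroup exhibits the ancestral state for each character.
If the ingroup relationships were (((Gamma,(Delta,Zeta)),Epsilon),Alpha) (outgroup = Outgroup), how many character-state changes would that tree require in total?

Map each character onto (((Gamma,(Delta,Zeta)),Epsilon),Alpha) (rooted by Outgroup) and count the minimum state changes it requires (Fitch parsimony):
bioluminescent organ: 2; nectar spur: 2; setae branched: 2.
Total tree length = 6.

6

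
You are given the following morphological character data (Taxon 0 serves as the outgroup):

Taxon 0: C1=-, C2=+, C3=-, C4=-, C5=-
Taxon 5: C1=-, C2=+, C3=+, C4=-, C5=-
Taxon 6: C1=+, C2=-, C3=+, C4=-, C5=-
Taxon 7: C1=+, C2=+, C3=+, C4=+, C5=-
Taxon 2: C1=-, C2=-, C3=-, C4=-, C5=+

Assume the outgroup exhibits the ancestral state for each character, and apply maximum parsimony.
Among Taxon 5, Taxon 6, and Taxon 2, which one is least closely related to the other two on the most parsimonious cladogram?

Character polarity is set by the outgroup: the derived state is whichever differs from the outgroup's state, so for C2 the derived state is '-', and for the remaining characters it is '+'.
C1 (derived state '+') is shared by Taxon 6 and Taxon 7 — a synapomorphy uniting that clade.
C2 groups Taxon 2 and Taxon 6, which is incompatible with the clades supported by the remaining characters; treating it as convergent (homoplasy) costs fewer steps than any alternative tree.
C3: derived state '+' in Taxon 5, Taxon 6, and Taxon 7 only — synapomorphy for {Taxon 5, Taxon 6, Taxon 7}.
C4 (derived state '+') is unique to Taxon 7 (autapomorphy; uninformative for grouping).
C5 (derived state '+') is unique to Taxon 2 (autapomorphy; uninformative for grouping).
Most parsimonious ingroup topology: ((Taxon 5,(Taxon 6,Taxon 7)),Taxon 2).
Taxon 6 and Taxon 5 share a more recent common ancestor with each other than either does with Taxon 2, so Taxon 2 is the least closely related of the three.

Taxon 2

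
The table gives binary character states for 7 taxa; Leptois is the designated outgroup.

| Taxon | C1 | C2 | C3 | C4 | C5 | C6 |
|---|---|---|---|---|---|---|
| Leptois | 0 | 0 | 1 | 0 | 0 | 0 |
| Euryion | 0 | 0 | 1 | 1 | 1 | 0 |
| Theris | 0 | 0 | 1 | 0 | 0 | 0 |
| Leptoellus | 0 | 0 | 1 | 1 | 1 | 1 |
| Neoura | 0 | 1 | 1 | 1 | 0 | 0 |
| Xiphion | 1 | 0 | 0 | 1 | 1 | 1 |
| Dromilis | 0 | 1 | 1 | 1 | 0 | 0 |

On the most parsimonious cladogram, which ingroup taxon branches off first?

Theris

Character polarity is set by the outgroup: the derived state is whichever differs from the outgroup's state, so for C3 the derived state is '0', and for the remaining characters it is '1'.
C1: derived state '1' in Xiphion only — an autapomorphy, so it tells us nothing about relationships among taxa.
Only Dromilis and Neoura show the derived state '1' for C2, supporting them as a clade.
C3: derived state '0' in Xiphion only — an autapomorphy, so it tells us nothing about relationships among taxa.
C4: derived state '1' in Dromilis, Euryion, Leptoellus, Neoura, and Xiphion only — synapomorphy for {Dromilis, Euryion, Leptoellus, Neoura, Xiphion}.
C5: derived state '1' in Euryion, Leptoellus, and Xiphion only — synapomorphy for {Euryion, Leptoellus, Xiphion}.
C6: derived state '1' in Leptoellus and Xiphion only — synapomorphy for {Leptoellus, Xiphion}.
Most parsimonious ingroup topology: (((Euryion,(Leptoellus,Xiphion)),(Neoura,Dromilis)),Theris).
Theris is sister to the clade containing all other ingroup taxa, so it is the earliest-diverging (most basal) ingroup lineage.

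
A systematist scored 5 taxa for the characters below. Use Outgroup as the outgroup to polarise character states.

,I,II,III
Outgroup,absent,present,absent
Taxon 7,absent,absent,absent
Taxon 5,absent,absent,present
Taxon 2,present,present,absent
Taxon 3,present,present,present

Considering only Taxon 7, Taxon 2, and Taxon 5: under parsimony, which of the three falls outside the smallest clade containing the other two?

Character polarity is set by the outgroup: the derived state is whichever differs from the outgroup's state, so for II the derived state is 'absent', and for the remaining characters it is 'present'.
I (derived state 'present') is shared by Taxon 2 and Taxon 3 — a synapomorphy uniting that clade.
II (derived state 'absent') is shared by Taxon 5 and Taxon 7 — a synapomorphy uniting that clade.
III (state 'present') occurs in Taxon 3 and Taxon 5 but conflicts with the nesting implied by the other characters — most parsimoniously interpreted as homoplasy.
Most parsimonious ingroup topology: ((Taxon 5,Taxon 7),(Taxon 2,Taxon 3)).
Taxon 7 and Taxon 5 share a more recent common ancestor with each other than either does with Taxon 2, so Taxon 2 is the least closely related of the three.

Taxon 2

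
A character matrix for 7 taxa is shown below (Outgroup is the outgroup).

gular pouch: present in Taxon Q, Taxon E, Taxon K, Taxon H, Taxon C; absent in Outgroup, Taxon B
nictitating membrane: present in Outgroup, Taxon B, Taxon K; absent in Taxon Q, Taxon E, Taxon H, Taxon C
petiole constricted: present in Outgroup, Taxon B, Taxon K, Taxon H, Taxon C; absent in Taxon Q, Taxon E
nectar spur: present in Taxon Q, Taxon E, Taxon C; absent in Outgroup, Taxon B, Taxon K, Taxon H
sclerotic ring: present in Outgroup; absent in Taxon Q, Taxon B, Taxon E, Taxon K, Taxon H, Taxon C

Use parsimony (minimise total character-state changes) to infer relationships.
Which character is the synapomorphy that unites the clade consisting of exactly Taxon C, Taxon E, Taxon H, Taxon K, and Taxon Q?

gular pouch

Character polarity is set by the outgroup: the derived state is whichever differs from the outgroup's state, so for nictitating membrane, petiole constricted, sclerotic ring the derived state is 'absent', and for the remaining characters it is 'present'.
gular pouch (derived state 'present') is shared by Taxon C, Taxon E, Taxon H, Taxon K, and Taxon Q — a synapomorphy uniting that clade.
nictitating membrane: derived state 'absent' in Taxon C, Taxon E, Taxon H, and Taxon Q only — synapomorphy for {Taxon C, Taxon E, Taxon H, Taxon Q}.
petiole constricted: derived state 'absent' in Taxon E and Taxon Q only — synapomorphy for {Taxon E, Taxon Q}.
Only Taxon C, Taxon E, and Taxon Q show the derived state 'present' for nectar spur, supporting them as a clade.
sclerotic ring (derived state 'absent') is shared by all ingroup taxa — unites the whole ingroup.
Most parsimonious ingroup topology: (((((Taxon Q,Taxon E),Taxon C),Taxon H),Taxon K),Taxon B).
The clade {Taxon C, Taxon E, Taxon H, Taxon K, Taxon Q} is supported by gular pouch: its derived state 'present' occurs in exactly those taxa and in no other taxon (including the outgroup).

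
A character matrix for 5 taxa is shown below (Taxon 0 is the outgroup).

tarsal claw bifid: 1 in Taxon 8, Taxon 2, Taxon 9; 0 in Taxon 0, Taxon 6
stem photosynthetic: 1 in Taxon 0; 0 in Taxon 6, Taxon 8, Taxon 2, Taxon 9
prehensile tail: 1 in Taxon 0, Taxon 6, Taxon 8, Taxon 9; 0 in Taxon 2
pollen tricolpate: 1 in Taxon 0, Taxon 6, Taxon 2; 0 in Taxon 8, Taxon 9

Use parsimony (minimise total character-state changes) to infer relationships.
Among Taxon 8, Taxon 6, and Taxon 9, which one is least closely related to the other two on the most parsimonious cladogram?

Character polarity is set by the outgroup: the derived state is whichever differs from the outgroup's state, so for stem photosynthetic, prehensile tail, pollen tricolpate the derived state is '0', and for the remaining characters it is '1'.
Only Taxon 2, Taxon 8, and Taxon 9 show the derived state '1' for tarsal claw bifid, supporting them as a clade.
All ingroup taxa share the derived state '0' for stem photosynthetic; it defines the ingroup but does not resolve relationships within it.
prehensile tail (derived state '0') is unique to Taxon 2 (autapomorphy; uninformative for grouping).
pollen tricolpate (derived state '0') is shared by Taxon 8 and Taxon 9 — a synapomorphy uniting that clade.
Most parsimonious ingroup topology: (Taxon 6,((Taxon 8,Taxon 9),Taxon 2)).
Taxon 9 and Taxon 8 share a more recent common ancestor with each other than either does with Taxon 6, so Taxon 6 is the least closely related of the three.

Taxon 6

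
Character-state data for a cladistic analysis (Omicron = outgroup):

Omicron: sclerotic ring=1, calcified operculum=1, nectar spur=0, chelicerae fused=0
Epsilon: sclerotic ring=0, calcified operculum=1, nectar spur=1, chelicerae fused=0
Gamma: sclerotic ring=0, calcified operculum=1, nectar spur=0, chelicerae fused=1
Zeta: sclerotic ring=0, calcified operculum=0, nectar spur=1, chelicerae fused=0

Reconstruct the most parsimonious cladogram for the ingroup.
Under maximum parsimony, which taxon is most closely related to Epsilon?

Character polarity is set by the outgroup: the derived state is whichever differs from the outgroup's state, so for sclerotic ring, calcified operculum the derived state is '0', and for the remaining characters it is '1'.
All ingroup taxa share the derived state '0' for sclerotic ring; it defines the ingroup but does not resolve relationships within it.
calcified operculum: derived state '0' in Zeta only — an autapomorphy, so it tells us nothing about relationships among taxa.
nectar spur: derived state '1' in Epsilon and Zeta only — synapomorphy for {Epsilon, Zeta}.
chelicerae fused: derived state '1' in Gamma only — an autapomorphy, so it tells us nothing about relationships among taxa.
Most parsimonious ingroup topology: ((Epsilon,Zeta),Gamma).
Epsilon and Zeta form a cherry on this tree, so they are sister taxa.

Zeta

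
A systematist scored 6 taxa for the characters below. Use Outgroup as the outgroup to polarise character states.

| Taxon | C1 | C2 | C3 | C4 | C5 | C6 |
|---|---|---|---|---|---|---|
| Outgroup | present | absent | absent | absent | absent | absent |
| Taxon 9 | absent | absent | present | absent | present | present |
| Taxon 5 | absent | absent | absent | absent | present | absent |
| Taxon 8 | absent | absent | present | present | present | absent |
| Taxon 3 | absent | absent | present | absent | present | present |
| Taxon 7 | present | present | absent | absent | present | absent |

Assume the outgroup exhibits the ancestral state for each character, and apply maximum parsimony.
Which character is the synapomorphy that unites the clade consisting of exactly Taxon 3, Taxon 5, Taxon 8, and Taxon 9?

Character polarity is set by the outgroup: the derived state is whichever differs from the outgroup's state, so for C1 the derived state is 'absent', and for the remaining characters it is 'present'.
Only Taxon 3, Taxon 5, Taxon 8, and Taxon 9 show the derived state 'absent' for C1, supporting them as a clade.
C2: derived state 'present' in Taxon 7 only — an autapomorphy, so it tells us nothing about relationships among taxa.
C3 (derived state 'present') is shared by Taxon 3, Taxon 8, and Taxon 9 — a synapomorphy uniting that clade.
C4 (derived state 'present') is unique to Taxon 8 (autapomorphy; uninformative for grouping).
All ingroup taxa share the derived state 'present' for C5; it defines the ingroup but does not resolve relationships within it.
Only Taxon 3 and Taxon 9 show the derived state 'present' for C6, supporting them as a clade.
Most parsimonious ingroup topology: ((((Taxon 9,Taxon 3),Taxon 8),Taxon 5),Taxon 7).
The clade {Taxon 3, Taxon 5, Taxon 8, Taxon 9} is supported by C1: its derived state 'absent' occurs in exactly those taxa and in no other taxon (including the outgroup).

C1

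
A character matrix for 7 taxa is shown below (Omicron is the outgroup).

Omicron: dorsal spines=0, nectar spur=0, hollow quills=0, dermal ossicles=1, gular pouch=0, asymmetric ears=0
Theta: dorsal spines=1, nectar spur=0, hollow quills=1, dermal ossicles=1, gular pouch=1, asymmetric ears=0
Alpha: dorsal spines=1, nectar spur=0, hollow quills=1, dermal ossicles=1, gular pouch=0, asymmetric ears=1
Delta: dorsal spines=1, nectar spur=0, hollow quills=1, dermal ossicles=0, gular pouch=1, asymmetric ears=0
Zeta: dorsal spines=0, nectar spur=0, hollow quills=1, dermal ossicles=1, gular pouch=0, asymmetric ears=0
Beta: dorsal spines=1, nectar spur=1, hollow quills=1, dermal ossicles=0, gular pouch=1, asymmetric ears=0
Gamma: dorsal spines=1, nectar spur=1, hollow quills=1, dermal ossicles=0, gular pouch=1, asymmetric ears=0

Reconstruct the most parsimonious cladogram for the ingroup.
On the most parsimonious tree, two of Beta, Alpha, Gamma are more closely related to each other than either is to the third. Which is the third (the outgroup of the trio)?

Character polarity is set by the outgroup: the derived state is whichever differs from the outgroup's state, so for dermal ossicles the derived state is '0', and for the remaining characters it is '1'.
dorsal spines (derived state '1') is shared by Alpha, Beta, Delta, Gamma, and Theta — a synapomorphy uniting that clade.
nectar spur (derived state '1') is shared by Beta and Gamma — a synapomorphy uniting that clade.
hollow quills (derived state '1') is shared by all ingroup taxa — unites the whole ingroup.
dermal ossicles: derived state '0' in Beta, Delta, and Gamma only — synapomorphy for {Beta, Delta, Gamma}.
gular pouch (derived state '1') is shared by Beta, Delta, Gamma, and Theta — a synapomorphy uniting that clade.
asymmetric ears (derived state '1') is unique to Alpha (autapomorphy; uninformative for grouping).
Most parsimonious ingroup topology: (((Theta,(Delta,(Beta,Gamma))),Alpha),Zeta).
Gamma and Beta share a more recent common ancestor with each other than either does with Alpha, so Alpha is the least closely related of the three.

Alpha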